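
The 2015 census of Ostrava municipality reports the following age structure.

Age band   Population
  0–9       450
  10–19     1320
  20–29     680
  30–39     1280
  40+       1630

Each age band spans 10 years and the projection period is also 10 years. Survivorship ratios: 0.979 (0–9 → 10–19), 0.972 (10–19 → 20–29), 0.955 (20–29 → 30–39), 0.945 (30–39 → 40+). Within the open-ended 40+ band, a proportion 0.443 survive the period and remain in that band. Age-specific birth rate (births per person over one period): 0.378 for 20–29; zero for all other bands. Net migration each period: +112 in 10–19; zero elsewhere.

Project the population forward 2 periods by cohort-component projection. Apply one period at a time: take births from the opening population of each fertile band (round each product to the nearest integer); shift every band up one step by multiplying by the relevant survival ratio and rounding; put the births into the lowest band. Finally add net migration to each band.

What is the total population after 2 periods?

— Period 1 —
Births: 680 × 0.378 = 257
10–19: 450 × 0.979 = 441
20–29: 1320 × 0.972 = 1283
30–39: 680 × 0.955 = 649
40+: 1280 × 0.945 + 1630 × 0.443 = 1210 + 722 = 1932
Net migration: 10–19 + 112 → 553
Population now: 0–9=257, 10–19=553, 20–29=1283, 30–39=649, 40+=1932
— Period 2 —
Births: 1283 × 0.378 = 485
10–19: 257 × 0.979 = 252
20–29: 553 × 0.972 = 538
30–39: 1283 × 0.955 = 1225
40+: 649 × 0.945 + 1932 × 0.443 = 613 + 856 = 1469
Net migration: 10–19 + 112 → 364
Population now: 0–9=485, 10–19=364, 20–29=538, 30–39=1225, 40+=1469
Total after period 2: 485 + 364 + 538 + 1225 + 1469 = 4081

4081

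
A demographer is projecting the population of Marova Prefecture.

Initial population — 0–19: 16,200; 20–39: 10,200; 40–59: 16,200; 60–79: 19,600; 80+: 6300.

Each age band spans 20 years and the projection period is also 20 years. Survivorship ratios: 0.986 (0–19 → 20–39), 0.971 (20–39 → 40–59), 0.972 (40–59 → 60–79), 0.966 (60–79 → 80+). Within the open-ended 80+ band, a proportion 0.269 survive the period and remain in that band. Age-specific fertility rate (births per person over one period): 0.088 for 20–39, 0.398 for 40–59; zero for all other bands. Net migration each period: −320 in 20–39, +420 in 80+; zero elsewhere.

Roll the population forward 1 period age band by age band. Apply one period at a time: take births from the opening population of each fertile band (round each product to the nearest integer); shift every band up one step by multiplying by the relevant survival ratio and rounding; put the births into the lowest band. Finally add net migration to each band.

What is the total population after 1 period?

Call the bands 1 to 5, youngest first.
Period 1:
Births: 10200 × 0.088 = 898, 16200 × 0.398 = 6448 ⇒ total 7346
Band 2: 16200 × 0.986 = 15973
Band 3: 10200 × 0.971 = 9904
Band 4: 16200 × 0.972 = 15746
Band 5: 19600 × 0.966 + 6300 × 0.269 = 18934 + 1695 = 20629
Net migration: Band 2 − 320 → 15653; Band 5 + 420 → 21049
End of period: [7346, 15653, 9904, 15746, 21049]
Total after period 1: 7346 + 15653 + 9904 + 15746 + 21049 = 69698

69698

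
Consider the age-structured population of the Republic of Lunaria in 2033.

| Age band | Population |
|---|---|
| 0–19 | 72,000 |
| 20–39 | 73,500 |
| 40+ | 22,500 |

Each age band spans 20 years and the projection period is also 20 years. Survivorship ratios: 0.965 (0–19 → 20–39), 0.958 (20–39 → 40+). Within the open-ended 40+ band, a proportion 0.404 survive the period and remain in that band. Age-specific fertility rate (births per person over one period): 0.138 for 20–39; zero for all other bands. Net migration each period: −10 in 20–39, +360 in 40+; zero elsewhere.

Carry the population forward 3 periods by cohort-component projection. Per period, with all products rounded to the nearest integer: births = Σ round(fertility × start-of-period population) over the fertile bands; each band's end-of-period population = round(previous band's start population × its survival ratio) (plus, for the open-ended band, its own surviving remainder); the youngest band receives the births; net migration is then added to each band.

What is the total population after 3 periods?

60385

[period 1]
Births: 73500 × 0.138 = 10143
20–39: 72000 × 0.965 = 69480
40+: 73500 × 0.958 + 22500 × 0.404 = 70413 + 9090 = 79503
Net migration: 20–39 − 10 → 69470; 40+ + 360 → 79863
Giving 10143 / 69470 / 79863.
[period 2]
Births: 69470 × 0.138 = 9587
20–39: 10143 × 0.965 = 9788
40+: 69470 × 0.958 + 79863 × 0.404 = 66552 + 32265 = 98817
Net migration: 20–39 − 10 → 9778; 40+ + 360 → 99177
Giving 9587 / 9778 / 99177.
[period 3]
Births: 9778 × 0.138 = 1349
20–39: 9587 × 0.965 = 9251
40+: 9778 × 0.958 + 99177 × 0.404 = 9367 + 40068 = 49435
Net migration: 20–39 − 10 → 9241; 40+ + 360 → 49795
Giving 1349 / 9241 / 49795.
Total after period 3: 1349 + 9241 + 49795 = 60385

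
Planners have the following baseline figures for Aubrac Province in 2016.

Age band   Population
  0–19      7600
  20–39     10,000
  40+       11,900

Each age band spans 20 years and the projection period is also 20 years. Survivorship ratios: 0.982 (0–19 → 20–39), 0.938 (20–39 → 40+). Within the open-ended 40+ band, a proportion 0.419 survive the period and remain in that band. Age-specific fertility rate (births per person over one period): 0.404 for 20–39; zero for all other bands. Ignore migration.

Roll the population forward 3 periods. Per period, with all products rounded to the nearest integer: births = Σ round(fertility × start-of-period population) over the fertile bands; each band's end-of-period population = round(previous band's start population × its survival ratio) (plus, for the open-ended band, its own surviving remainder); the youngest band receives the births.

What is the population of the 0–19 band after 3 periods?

1603

Period 1:
Births: 10000 × 0.404 = 4040
20–39: 7600 × 0.982 = 7463
40+: 10000 × 0.938 + 11900 × 0.419 = 9380 + 4986 = 14366
Population now: 0–19=4040, 20–39=7463, 40+=14366
Period 2:
Births: 7463 × 0.404 = 3015
20–39: 4040 × 0.982 = 3967
40+: 7463 × 0.938 + 14366 × 0.419 = 7000 + 6019 = 13019
Population now: 0–19=3015, 20–39=3967, 40+=13019
Period 3:
Births: 3967 × 0.404 = 1603
20–39: 3015 × 0.982 = 2961
40+: 3967 × 0.938 + 13019 × 0.419 = 3721 + 5455 = 9176
Population now: 0–19=1603, 20–39=2961, 40+=9176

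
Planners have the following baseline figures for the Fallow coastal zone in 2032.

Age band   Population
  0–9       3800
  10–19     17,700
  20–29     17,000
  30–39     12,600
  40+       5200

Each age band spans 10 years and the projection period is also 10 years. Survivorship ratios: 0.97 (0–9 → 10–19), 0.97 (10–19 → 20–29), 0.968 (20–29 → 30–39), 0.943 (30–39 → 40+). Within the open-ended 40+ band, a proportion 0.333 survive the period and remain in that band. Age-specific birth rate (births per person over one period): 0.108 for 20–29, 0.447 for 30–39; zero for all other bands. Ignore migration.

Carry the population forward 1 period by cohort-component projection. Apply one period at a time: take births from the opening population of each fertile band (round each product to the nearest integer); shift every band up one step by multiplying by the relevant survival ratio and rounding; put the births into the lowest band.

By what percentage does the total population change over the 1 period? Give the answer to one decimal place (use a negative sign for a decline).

[period 1]
Births: 17000 * 0.108 = 1836 ; 12600 * 0.447 = 5632 → total 7468
10–19: 3800 * 0.97 = 3686
20–29: 17700 * 0.97 = 17169
30–39: 17000 * 0.968 = 16456
40+: 12600 * 0.943 + 5200 * 0.333 = 11882 + 1732 = 13614
Giving 7468 / 3686 / 17169 / 16456 / 13614.
Total: 56300 → 58393; change = 2093; percentage change = 3.7%

3.7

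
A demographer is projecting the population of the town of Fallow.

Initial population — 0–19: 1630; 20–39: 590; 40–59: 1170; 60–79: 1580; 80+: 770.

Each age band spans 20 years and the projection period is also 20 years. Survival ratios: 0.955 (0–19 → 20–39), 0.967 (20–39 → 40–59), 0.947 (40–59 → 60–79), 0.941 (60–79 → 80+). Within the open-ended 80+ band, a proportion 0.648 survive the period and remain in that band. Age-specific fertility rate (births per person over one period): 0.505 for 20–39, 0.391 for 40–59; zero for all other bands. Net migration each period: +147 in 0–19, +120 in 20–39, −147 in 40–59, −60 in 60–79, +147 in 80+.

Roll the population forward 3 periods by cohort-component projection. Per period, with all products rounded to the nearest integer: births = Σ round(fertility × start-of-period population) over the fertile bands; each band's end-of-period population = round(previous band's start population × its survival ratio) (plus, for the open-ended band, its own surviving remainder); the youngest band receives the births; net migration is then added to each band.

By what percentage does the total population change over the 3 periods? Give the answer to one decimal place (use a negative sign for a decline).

16.5

— Period 1 —
Births: 590 * 0.505 = 298  |  1170 * 0.391 = 457 ⇒ total 755
20–39: 1630 * 0.955 = 1557
40–59: 590 * 0.967 = 571
60–79: 1170 * 0.947 = 1108
80+: 1580 * 0.941 + 770 * 0.648 = 1487 + 499 = 1986
Net migration: 0–19 + 147 → 902; 20–39 + 120 → 1677; 40–59 − 147 → 424; 60–79 − 60 → 1048; 80+ + 147 → 2133
End of period: [902, 1677, 424, 1048, 2133]
— Period 2 —
Births: 1677 * 0.505 = 847  |  424 * 0.391 = 166 ⇒ total 1013
20–39: 902 * 0.955 = 861
40–59: 1677 * 0.967 = 1622
60–79: 424 * 0.947 = 402
80+: 1048 * 0.941 + 2133 * 0.648 = 986 + 1382 = 2368
Net migration: 0–19 + 147 → 1160; 20–39 + 120 → 981; 40–59 − 147 → 1475; 60–79 − 60 → 342; 80+ + 147 → 2515
End of period: [1160, 981, 1475, 342, 2515]
— Period 3 —
Births: 981 * 0.505 = 495  |  1475 * 0.391 = 577 ⇒ total 1072
20–39: 1160 * 0.955 = 1108
40–59: 981 * 0.967 = 949
60–79: 1475 * 0.947 = 1397
80+: 342 * 0.941 + 2515 * 0.648 = 322 + 1630 = 1952
Net migration: 0–19 + 147 → 1219; 20–39 + 120 → 1228; 40–59 − 147 → 802; 60–79 − 60 → 1337; 80+ + 147 → 2099
End of period: [1219, 1228, 802, 1337, 2099]
Total: 5740 → 6685; change = 945; percentage change = 16.5%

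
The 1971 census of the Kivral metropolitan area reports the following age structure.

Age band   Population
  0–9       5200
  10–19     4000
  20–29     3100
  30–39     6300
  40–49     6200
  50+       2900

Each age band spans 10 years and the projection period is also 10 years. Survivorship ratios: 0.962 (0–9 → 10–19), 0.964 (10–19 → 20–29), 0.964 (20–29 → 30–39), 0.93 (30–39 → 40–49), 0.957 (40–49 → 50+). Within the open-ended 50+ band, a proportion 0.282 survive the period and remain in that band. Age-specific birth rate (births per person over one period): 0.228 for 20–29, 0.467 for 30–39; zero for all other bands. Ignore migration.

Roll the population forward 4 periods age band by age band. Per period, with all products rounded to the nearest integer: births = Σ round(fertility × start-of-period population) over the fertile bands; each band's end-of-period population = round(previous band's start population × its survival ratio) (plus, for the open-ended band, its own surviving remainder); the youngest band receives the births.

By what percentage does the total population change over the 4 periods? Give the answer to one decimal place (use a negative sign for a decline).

-27.7

Numbering the bands 1..6 from youngest to oldest:
After projecting period 1:
Births: 3100 × 0.228 = 707 ; 6300 × 0.467 = 2942 → total 3649
Band 2: 5200 × 0.962 = 5002
Band 3: 4000 × 0.964 = 3856
Band 4: 3100 × 0.964 = 2988
Band 5: 6300 × 0.93 = 5859
Band 6: 6200 × 0.957 + 2900 × 0.282 = 5933 + 818 = 6751
Population now: 0–9=3649, 10–19=5002, 20–29=3856, 30–39=2988, 40–49=5859, 50+=6751
After projecting period 2:
Births: 3856 × 0.228 = 879 ; 2988 × 0.467 = 1395 → total 2274
Band 2: 3649 × 0.962 = 3510
Band 3: 5002 × 0.964 = 4822
Band 4: 3856 × 0.964 = 3717
Band 5: 2988 × 0.93 = 2779
Band 6: 5859 × 0.957 + 6751 × 0.282 = 5607 + 1904 = 7511
Population now: 0–9=2274, 10–19=3510, 20–29=4822, 30–39=3717, 40–49=2779, 50+=7511
After projecting period 3:
Births: 4822 × 0.228 = 1099 ; 3717 × 0.467 = 1736 → total 2835
Band 2: 2274 × 0.962 = 2188
Band 3: 3510 × 0.964 = 3384
Band 4: 4822 × 0.964 = 4648
Band 5: 3717 × 0.93 = 3457
Band 6: 2779 × 0.957 + 7511 × 0.282 = 2660 + 2118 = 4778
Population now: 0–9=2835, 10–19=2188, 20–29=3384, 30–39=4648, 40–49=3457, 50+=4778
After projecting period 4:
Births: 3384 × 0.228 = 772 ; 4648 × 0.467 = 2171 → total 2943
Band 2: 2835 × 0.962 = 2727
Band 3: 2188 × 0.964 = 2109
Band 4: 3384 × 0.964 = 3262
Band 5: 4648 × 0.93 = 4323
Band 6: 3457 × 0.957 + 4778 × 0.282 = 3308 + 1347 = 4655
Population now: 0–9=2943, 10–19=2727, 20–29=2109, 30–39=3262, 40–49=4323, 50+=4655
Total: 27700 → 20019; change = -7681; percentage change = -27.7%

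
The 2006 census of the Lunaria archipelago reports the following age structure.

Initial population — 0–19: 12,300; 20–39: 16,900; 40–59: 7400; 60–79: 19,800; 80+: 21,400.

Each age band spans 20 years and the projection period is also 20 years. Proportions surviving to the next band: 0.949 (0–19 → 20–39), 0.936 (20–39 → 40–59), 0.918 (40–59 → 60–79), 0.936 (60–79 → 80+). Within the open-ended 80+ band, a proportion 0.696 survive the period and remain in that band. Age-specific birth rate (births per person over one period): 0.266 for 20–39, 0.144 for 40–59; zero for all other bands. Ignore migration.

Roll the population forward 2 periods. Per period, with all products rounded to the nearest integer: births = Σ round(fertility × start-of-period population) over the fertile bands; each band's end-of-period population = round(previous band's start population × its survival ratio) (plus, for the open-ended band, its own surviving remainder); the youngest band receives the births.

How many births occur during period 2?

— Period 1 —
Births: 16900 × 0.266 = 4495 ; 7400 × 0.144 = 1066 → total 5561
20–39: 12300 × 0.949 = 11673
40–59: 16900 × 0.936 = 15818
60–79: 7400 × 0.918 = 6793
80+: 19800 × 0.936 + 21400 × 0.696 = 18533 + 14894 = 33427
Giving 5561 / 11673 / 15818 / 6793 / 33427.
— Period 2 —
Births: 11673 × 0.266 = 3105 ; 15818 × 0.144 = 2278 → total 5383
20–39: 5561 × 0.949 = 5277
40–59: 11673 × 0.936 = 10926
60–79: 15818 × 0.918 = 14521
80+: 6793 × 0.936 + 33427 × 0.696 = 6358 + 23265 = 29623
Giving 5383 / 5277 / 10926 / 14521 / 29623.

5383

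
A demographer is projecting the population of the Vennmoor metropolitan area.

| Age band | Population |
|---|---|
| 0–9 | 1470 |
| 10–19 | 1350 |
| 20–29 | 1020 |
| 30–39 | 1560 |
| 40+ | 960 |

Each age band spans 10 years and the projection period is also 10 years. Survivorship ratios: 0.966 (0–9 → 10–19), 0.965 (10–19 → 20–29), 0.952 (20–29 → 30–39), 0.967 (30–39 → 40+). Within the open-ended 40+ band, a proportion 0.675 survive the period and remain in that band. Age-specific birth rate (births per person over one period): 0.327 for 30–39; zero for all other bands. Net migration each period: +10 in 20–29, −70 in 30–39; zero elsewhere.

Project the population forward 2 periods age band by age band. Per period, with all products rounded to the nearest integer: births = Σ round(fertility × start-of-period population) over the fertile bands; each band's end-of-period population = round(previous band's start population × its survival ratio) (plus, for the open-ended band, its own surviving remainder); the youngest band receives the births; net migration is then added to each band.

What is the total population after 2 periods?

Let group 1 be 0–9 through group 5 = 40+.
Period 1:
Births: 1560 * 0.327 = 510
Group 2: 1470 * 0.966 = 1420
Group 3: 1350 * 0.965 = 1303
Group 4: 1020 * 0.952 = 971
Group 5: 1560 * 0.967 + 960 * 0.675 = 1509 + 648 = 2157
Net migration: Group 3 + 10 → 1313; Group 4 − 70 → 901
End of period: [510, 1420, 1313, 901, 2157]
Period 2:
Births: 901 * 0.327 = 295
Group 2: 510 * 0.966 = 493
Group 3: 1420 * 0.965 = 1370
Group 4: 1313 * 0.952 = 1250
Group 5: 901 * 0.967 + 2157 * 0.675 = 871 + 1456 = 2327
Net migration: Group 3 + 10 → 1380; Group 4 − 70 → 1180
End of period: [295, 493, 1380, 1180, 2327]
Total after period 2: 295 + 493 + 1380 + 1180 + 2327 = 5675

5675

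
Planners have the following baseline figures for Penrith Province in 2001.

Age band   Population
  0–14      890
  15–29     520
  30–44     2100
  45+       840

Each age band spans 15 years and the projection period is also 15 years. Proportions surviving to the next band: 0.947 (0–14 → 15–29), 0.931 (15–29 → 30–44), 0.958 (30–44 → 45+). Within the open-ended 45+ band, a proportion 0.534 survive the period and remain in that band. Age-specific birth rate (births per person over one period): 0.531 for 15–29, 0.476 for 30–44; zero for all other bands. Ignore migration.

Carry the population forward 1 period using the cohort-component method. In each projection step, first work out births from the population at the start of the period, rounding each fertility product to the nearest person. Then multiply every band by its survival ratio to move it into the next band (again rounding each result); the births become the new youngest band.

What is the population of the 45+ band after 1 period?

2461

Let group 1 be 0–14 through group 4 = 45+.
Period 1.
Births: 520 * 0.531 = 276 ; 2100 * 0.476 = 1000 — total 1276
Group 2: 890 * 0.947 = 843
Group 3: 520 * 0.931 = 484
Group 4: 2100 * 0.958 + 840 * 0.534 = 2012 + 449 = 2461
Giving 1276 / 843 / 484 / 2461.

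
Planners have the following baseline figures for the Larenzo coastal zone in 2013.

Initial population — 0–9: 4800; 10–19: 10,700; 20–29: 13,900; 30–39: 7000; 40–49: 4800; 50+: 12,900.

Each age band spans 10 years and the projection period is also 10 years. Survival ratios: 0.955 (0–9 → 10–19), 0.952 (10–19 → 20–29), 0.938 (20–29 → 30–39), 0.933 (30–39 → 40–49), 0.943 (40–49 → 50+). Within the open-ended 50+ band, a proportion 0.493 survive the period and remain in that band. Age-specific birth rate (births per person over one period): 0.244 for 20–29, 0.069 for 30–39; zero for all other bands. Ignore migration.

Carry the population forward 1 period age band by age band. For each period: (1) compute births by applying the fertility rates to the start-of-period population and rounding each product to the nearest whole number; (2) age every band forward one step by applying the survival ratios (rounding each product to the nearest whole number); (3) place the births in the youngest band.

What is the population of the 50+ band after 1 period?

(Groups numbered youngest = 1 to oldest = 6.)
[period 1]
Births: 13900 × 0.244 = 3392  |  7000 × 0.069 = 483 → 3875
Group 2: 4800 × 0.955 = 4584
Group 3: 10700 × 0.952 = 10186
Group 4: 13900 × 0.938 = 13038
Group 5: 7000 × 0.933 = 6531
Group 6: 4800 × 0.943 + 12900 × 0.493 = 4526 + 6360 = 10886
End of period: [3875, 4584, 10186, 13038, 6531, 10886]

10886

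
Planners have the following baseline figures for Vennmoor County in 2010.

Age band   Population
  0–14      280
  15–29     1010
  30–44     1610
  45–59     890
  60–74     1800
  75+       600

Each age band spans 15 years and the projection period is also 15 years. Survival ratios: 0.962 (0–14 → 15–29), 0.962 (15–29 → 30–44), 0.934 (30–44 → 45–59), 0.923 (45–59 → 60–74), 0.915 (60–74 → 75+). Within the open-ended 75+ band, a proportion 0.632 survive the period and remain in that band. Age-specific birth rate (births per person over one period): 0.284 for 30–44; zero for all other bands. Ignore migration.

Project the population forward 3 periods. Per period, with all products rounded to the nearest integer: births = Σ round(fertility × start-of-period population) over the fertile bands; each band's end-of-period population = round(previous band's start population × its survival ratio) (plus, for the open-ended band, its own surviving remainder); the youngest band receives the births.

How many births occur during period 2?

276

(Bands numbered youngest = 1 to oldest = 6.)
Period 1.
Births: 1610 * 0.284 = 457
Band 2: 280 * 0.962 = 269
Band 3: 1010 * 0.962 = 972
Band 4: 1610 * 0.934 = 1504
Band 5: 890 * 0.923 = 821
Band 6: 1800 * 0.915 + 600 * 0.632 = 1647 + 379 = 2026
Giving 457 / 269 / 972 / 1504 / 821 / 2026.
Period 2.
Births: 972 * 0.284 = 276
Band 2: 457 * 0.962 = 440
Band 3: 269 * 0.962 = 259
Band 4: 972 * 0.934 = 908
Band 5: 1504 * 0.923 = 1388
Band 6: 821 * 0.915 + 2026 * 0.632 = 751 + 1280 = 2031
Giving 276 / 440 / 259 / 908 / 1388 / 2031.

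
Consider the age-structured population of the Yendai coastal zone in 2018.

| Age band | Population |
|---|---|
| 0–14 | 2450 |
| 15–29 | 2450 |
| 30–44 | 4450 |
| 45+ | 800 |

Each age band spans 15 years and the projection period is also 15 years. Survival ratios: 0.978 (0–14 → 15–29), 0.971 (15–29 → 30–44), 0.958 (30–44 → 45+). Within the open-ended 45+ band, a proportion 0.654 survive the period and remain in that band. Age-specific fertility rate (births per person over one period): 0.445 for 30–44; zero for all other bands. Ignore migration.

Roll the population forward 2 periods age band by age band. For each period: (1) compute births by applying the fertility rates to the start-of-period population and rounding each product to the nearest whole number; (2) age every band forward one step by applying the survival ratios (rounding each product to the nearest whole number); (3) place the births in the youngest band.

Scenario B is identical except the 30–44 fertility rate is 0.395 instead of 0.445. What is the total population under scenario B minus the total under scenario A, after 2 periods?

Let band 1 be 0–14 through band 4 = 45+.
After projecting period 1:
Births: 4450 * 0.445 = 1980
Band 2: 2450 * 0.978 = 2396
Band 3: 2450 * 0.971 = 2379
Band 4: 4450 * 0.958 + 800 * 0.654 = 4263 + 523 = 4786
Population now: 0–14=1980, 15–29=2396, 30–44=2379, 45+=4786
After projecting period 2:
Births: 2379 * 0.445 = 1059
Band 2: 1980 * 0.978 = 1936
Band 3: 2396 * 0.971 = 2327
Band 4: 2379 * 0.958 + 4786 * 0.654 = 2279 + 3130 = 5409
Population now: 0–14=1059, 15–29=1936, 30–44=2327, 45+=5409
Scenario A total after 2 periods: 10731
Scenario B projection —
After projecting period 1:
Births: 4450 * 0.395 = 1758
Band 2: 2450 * 0.978 = 2396
Band 3: 2450 * 0.971 = 2379
Band 4: 4450 * 0.958 + 800 * 0.654 = 4263 + 523 = 4786
Population now: 0–14=1758, 15–29=2396, 30–44=2379, 45+=4786
After projecting period 2:
Births: 2379 * 0.395 = 940
Band 2: 1758 * 0.978 = 1719
Band 3: 2396 * 0.971 = 2327
Band 4: 2379 * 0.958 + 4786 * 0.654 = 2279 + 3130 = 5409
Population now: 0–14=940, 15–29=1719, 30–44=2327, 45+=5409
Scenario B total after 2 periods: 10395
Difference B − A = 10395 − 10731 = -336

-336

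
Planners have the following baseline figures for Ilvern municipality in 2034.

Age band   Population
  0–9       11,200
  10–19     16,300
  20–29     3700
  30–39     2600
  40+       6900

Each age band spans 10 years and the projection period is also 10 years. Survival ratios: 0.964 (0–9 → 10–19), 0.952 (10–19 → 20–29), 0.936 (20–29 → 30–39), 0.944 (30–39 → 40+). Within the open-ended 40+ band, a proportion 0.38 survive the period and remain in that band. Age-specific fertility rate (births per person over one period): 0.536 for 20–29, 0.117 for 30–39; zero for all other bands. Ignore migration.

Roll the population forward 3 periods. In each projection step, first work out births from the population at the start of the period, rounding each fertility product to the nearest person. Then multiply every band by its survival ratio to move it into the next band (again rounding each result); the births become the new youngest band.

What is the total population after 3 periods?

Call the bands 1 to 5, youngest first.
After projecting period 1:
Births: 3700 × 0.536 = 1983, 2600 × 0.117 = 304 — total 2287
Band 2: 11200 × 0.964 = 10797
Band 3: 16300 × 0.952 = 15518
Band 4: 3700 × 0.936 = 3463
Band 5: 2600 × 0.944 + 6900 × 0.38 = 2454 + 2622 = 5076
Giving 2287 / 10797 / 15518 / 3463 / 5076.
After projecting period 2:
Births: 15518 × 0.536 = 8318, 3463 × 0.117 = 405 — total 8723
Band 2: 2287 × 0.964 = 2205
Band 3: 10797 × 0.952 = 10279
Band 4: 15518 × 0.936 = 14525
Band 5: 3463 × 0.944 + 5076 × 0.38 = 3269 + 1929 = 5198
Giving 8723 / 2205 / 10279 / 14525 / 5198.
After projecting period 3:
Births: 10279 × 0.536 = 5510, 14525 × 0.117 = 1699 — total 7209
Band 2: 8723 × 0.964 = 8409
Band 3: 2205 × 0.952 = 2099
Band 4: 10279 × 0.936 = 9621
Band 5: 14525 × 0.944 + 5198 × 0.38 = 13712 + 1975 = 15687
Giving 7209 / 8409 / 2099 / 9621 / 15687.
Total after period 3: 7209 + 8409 + 2099 + 9621 + 15687 = 43025

43025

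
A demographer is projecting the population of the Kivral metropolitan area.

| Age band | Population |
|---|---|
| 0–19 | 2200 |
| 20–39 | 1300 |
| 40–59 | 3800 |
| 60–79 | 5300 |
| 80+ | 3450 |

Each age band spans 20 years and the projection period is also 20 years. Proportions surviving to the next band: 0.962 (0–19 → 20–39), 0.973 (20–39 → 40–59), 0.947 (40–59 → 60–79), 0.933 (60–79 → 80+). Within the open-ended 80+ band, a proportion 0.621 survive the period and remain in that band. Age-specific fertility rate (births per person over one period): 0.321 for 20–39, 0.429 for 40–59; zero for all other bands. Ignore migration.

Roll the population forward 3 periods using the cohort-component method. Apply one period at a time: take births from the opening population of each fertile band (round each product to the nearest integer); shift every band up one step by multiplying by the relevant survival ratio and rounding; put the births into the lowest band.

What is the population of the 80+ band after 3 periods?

After projecting period 1:
Births: 1300 × 0.321 = 417, 3800 × 0.429 = 1630 → total 2047
20–39: 2200 × 0.962 = 2116
40–59: 1300 × 0.973 = 1265
60–79: 3800 × 0.947 = 3599
80+: 5300 × 0.933 + 3450 × 0.621 = 4945 + 2142 = 7087
End of period: [2047, 2116, 1265, 3599, 7087]
After projecting period 2:
Births: 2116 × 0.321 = 679, 1265 × 0.429 = 543 → total 1222
20–39: 2047 × 0.962 = 1969
40–59: 2116 × 0.973 = 2059
60–79: 1265 × 0.947 = 1198
80+: 3599 × 0.933 + 7087 × 0.621 = 3358 + 4401 = 7759
End of period: [1222, 1969, 2059, 1198, 7759]
After projecting period 3:
Births: 1969 × 0.321 = 632, 2059 × 0.429 = 883 → total 1515
20–39: 1222 × 0.962 = 1176
40–59: 1969 × 0.973 = 1916
60–79: 2059 × 0.947 = 1950
80+: 1198 × 0.933 + 7759 × 0.621 = 1118 + 4818 = 5936
End of period: [1515, 1176, 1916, 1950, 5936]

5936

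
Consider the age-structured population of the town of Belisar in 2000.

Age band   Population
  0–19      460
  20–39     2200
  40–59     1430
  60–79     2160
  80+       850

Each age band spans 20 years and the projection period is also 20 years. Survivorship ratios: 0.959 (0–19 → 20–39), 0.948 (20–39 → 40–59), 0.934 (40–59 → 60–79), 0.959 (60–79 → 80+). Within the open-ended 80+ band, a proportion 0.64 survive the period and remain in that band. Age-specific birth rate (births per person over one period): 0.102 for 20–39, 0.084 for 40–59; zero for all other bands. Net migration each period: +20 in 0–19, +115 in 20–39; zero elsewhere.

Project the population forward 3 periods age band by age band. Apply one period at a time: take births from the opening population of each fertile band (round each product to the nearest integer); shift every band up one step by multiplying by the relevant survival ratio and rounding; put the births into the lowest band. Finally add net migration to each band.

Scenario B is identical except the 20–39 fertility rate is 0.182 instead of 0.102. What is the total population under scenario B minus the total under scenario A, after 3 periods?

Numbering the groups 1..5 from youngest to oldest:
Period 1.
Births: 2200 * 0.102 = 224, 1430 * 0.084 = 120 ⇒ total 344
Group 2: 460 * 0.959 = 441
Group 3: 2200 * 0.948 = 2086
Group 4: 1430 * 0.934 = 1336
Group 5: 2160 * 0.959 + 850 * 0.64 = 2071 + 544 = 2615
Net migration: Group 1 + 20 → 364; Group 2 + 115 → 556
→ [364, 556, 2086, 1336, 2615]
Period 2.
Births: 556 * 0.102 = 57, 2086 * 0.084 = 175 ⇒ total 232
Group 2: 364 * 0.959 = 349
Group 3: 556 * 0.948 = 527
Group 4: 2086 * 0.934 = 1948
Group 5: 1336 * 0.959 + 2615 * 0.64 = 1281 + 1674 = 2955
Net migration: Group 1 + 20 → 252; Group 2 + 115 → 464
→ [252, 464, 527, 1948, 2955]
Period 3.
Births: 464 * 0.102 = 47, 527 * 0.084 = 44 ⇒ total 91
Group 2: 252 * 0.959 = 242
Group 3: 464 * 0.948 = 440
Group 4: 527 * 0.934 = 492
Group 5: 1948 * 0.959 + 2955 * 0.64 = 1868 + 1891 = 3759
Net migration: Group 1 + 20 → 111; Group 2 + 115 → 357
→ [111, 357, 440, 492, 3759]
Scenario A total after 3 periods: 5159
Scenario B projection —
Period 1.
Births: 2200 * 0.182 = 400, 1430 * 0.084 = 120 ⇒ total 520
Group 2: 460 * 0.959 = 441
Group 3: 2200 * 0.948 = 2086
Group 4: 1430 * 0.934 = 1336
Group 5: 2160 * 0.959 + 850 * 0.64 = 2071 + 544 = 2615
Net migration: Group 1 + 20 → 540; Group 2 + 115 → 556
→ [540, 556, 2086, 1336, 2615]
Period 2.
Births: 556 * 0.182 = 101, 2086 * 0.084 = 175 ⇒ total 276
Group 2: 540 * 0.959 = 518
Group 3: 556 * 0.948 = 527
Group 4: 2086 * 0.934 = 1948
Group 5: 1336 * 0.959 + 2615 * 0.64 = 1281 + 1674 = 2955
Net migration: Group 1 + 20 → 296; Group 2 + 115 → 633
→ [296, 633, 527, 1948, 2955]
Period 3.
Births: 633 * 0.182 = 115, 527 * 0.084 = 44 ⇒ total 159
Group 2: 296 * 0.959 = 284
Group 3: 633 * 0.948 = 600
Group 4: 527 * 0.934 = 492
Group 5: 1948 * 0.959 + 2955 * 0.64 = 1868 + 1891 = 3759
Net migration: Group 1 + 20 → 179; Group 2 + 115 → 399
→ [179, 399, 600, 492, 3759]
Scenario B total after 3 periods: 5429
Difference B − A = 5429 − 5159 = 270

270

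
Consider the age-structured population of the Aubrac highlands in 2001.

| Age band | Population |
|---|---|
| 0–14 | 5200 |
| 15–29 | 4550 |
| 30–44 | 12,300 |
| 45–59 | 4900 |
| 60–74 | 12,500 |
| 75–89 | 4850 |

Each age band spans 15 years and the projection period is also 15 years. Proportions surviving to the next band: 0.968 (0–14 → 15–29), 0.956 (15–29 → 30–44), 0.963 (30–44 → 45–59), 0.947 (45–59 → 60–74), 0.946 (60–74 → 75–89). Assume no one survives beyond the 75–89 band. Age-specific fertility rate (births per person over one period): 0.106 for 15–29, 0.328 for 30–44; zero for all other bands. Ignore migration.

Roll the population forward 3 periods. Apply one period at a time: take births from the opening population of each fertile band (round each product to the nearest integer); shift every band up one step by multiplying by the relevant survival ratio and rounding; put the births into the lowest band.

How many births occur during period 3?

2042

(Bands numbered youngest = 1 to oldest = 6.)
— Period 1 —
Births: 4550 * 0.106 = 482  |  12300 * 0.328 = 4034 → 4516
Band 2: 5200 * 0.968 = 5034
Band 3: 4550 * 0.956 = 4350
Band 4: 12300 * 0.963 = 11845
Band 5: 4900 * 0.947 = 4640
Band 6: 12500 * 0.946 = 11825
Population now: 0–14=4516, 15–29=5034, 30–44=4350, 45–59=11845, 60–74=4640, 75–89=11825
— Period 2 —
Births: 5034 * 0.106 = 534  |  4350 * 0.328 = 1427 → 1961
Band 2: 4516 * 0.968 = 4371
Band 3: 5034 * 0.956 = 4813
Band 4: 4350 * 0.963 = 4189
Band 5: 11845 * 0.947 = 11217
Band 6: 4640 * 0.946 = 4389
Population now: 0–14=1961, 15–29=4371, 30–44=4813, 45–59=4189, 60–74=11217, 75–89=4389
— Period 3 —
Births: 4371 * 0.106 = 463  |  4813 * 0.328 = 1579 → 2042
Band 2: 1961 * 0.968 = 1898
Band 3: 4371 * 0.956 = 4179
Band 4: 4813 * 0.963 = 4635
Band 5: 4189 * 0.947 = 3967
Band 6: 11217 * 0.946 = 10611
Population now: 0–14=2042, 15–29=1898, 30–44=4179, 45–59=4635, 60–74=3967, 75–89=10611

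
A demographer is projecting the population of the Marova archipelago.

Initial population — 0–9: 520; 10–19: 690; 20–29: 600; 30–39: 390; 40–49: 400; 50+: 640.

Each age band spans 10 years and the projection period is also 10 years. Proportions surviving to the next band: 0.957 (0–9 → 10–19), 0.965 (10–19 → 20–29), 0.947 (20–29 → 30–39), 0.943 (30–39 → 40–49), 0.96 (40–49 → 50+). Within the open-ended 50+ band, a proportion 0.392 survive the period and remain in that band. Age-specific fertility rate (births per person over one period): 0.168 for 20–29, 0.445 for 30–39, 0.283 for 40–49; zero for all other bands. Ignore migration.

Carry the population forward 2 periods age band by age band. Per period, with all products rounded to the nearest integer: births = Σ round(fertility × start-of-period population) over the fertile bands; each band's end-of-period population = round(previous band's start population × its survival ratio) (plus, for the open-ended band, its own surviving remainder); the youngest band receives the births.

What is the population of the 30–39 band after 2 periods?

631

(Groups numbered youngest = 1 to oldest = 6.)
[period 1]
Births: 600 * 0.168 = 101 ; 390 * 0.445 = 174 ; 400 * 0.283 = 113 → total 388
Group 2: 520 * 0.957 = 498
Group 3: 690 * 0.965 = 666
Group 4: 600 * 0.947 = 568
Group 5: 390 * 0.943 = 368
Group 6: 400 * 0.96 + 640 * 0.392 = 384 + 251 = 635
End of period: [388, 498, 666, 568, 368, 635]
[period 2]
Births: 666 * 0.168 = 112 ; 568 * 0.445 = 253 ; 368 * 0.283 = 104 → total 469
Group 2: 388 * 0.957 = 371
Group 3: 498 * 0.965 = 481
Group 4: 666 * 0.947 = 631
Group 5: 568 * 0.943 = 536
Group 6: 368 * 0.96 + 635 * 0.392 = 353 + 249 = 602
End of period: [469, 371, 481, 631, 536, 602]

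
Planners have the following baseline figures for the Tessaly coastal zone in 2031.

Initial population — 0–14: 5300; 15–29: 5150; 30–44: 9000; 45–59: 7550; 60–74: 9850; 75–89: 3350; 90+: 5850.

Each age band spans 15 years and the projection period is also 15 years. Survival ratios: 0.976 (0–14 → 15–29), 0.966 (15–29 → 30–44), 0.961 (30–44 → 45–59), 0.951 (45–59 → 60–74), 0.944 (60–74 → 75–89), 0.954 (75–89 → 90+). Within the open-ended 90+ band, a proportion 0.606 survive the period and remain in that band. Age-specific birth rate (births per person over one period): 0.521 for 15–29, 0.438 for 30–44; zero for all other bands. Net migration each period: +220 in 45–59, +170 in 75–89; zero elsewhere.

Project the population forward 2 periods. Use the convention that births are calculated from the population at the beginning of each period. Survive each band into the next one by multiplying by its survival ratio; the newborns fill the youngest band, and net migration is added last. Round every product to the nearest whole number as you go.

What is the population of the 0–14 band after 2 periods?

4874

Let group 1 be 0–14 through group 7 = 90+.
Period 1.
Births: 5150 × 0.521 = 2683, 9000 × 0.438 = 3942 → total 6625
Group 2: 5300 × 0.976 = 5173
Group 3: 5150 × 0.966 = 4975
Group 4: 9000 × 0.961 = 8649
Group 5: 7550 × 0.951 = 7180
Group 6: 9850 × 0.944 = 9298
Group 7: 3350 × 0.954 + 5850 × 0.606 = 3196 + 3545 = 6741
Net migration: Group 4 + 220 → 8869; Group 6 + 170 → 9468
Population now: 0–14=6625, 15–29=5173, 30–44=4975, 45–59=8869, 60–74=7180, 75–89=9468, 90+=6741
Period 2.
Births: 5173 × 0.521 = 2695, 4975 × 0.438 = 2179 → total 4874
Group 2: 6625 × 0.976 = 6466
Group 3: 5173 × 0.966 = 4997
Group 4: 4975 × 0.961 = 4781
Group 5: 8869 × 0.951 = 8434
Group 6: 7180 × 0.944 = 6778
Group 7: 9468 × 0.954 + 6741 × 0.606 = 9032 + 4085 = 13117
Net migration: Group 4 + 220 → 5001; Group 6 + 170 → 6948
Population now: 0–14=4874, 15–29=6466, 30–44=4997, 45–59=5001, 60–74=8434, 75–89=6948, 90+=13117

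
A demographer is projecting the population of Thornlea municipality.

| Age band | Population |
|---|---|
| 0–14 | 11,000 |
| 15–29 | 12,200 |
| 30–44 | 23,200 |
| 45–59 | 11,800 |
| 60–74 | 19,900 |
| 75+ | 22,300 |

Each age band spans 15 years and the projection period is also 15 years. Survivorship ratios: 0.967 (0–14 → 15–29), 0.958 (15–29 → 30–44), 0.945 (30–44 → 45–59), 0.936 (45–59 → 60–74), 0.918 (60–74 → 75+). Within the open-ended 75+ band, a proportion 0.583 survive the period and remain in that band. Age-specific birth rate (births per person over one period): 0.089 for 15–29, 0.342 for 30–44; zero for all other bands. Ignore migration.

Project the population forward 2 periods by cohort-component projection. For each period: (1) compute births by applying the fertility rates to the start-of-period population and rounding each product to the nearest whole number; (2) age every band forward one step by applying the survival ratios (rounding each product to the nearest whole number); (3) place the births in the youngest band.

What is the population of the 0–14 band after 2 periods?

Numbering the groups 1..6 from youngest to oldest:
After projecting period 1:
Births: 12200 × 0.089 = 1086 ; 23200 × 0.342 = 7934 — total 9020
Group 2: 11000 × 0.967 = 10637
Group 3: 12200 × 0.958 = 11688
Group 4: 23200 × 0.945 = 21924
Group 5: 11800 × 0.936 = 11045
Group 6: 19900 × 0.918 + 22300 × 0.583 = 18268 + 13001 = 31269
Giving 9020 / 10637 / 11688 / 21924 / 11045 / 31269.
After projecting period 2:
Births: 10637 × 0.089 = 947 ; 11688 × 0.342 = 3997 — total 4944
Group 2: 9020 × 0.967 = 8722
Group 3: 10637 × 0.958 = 10190
Group 4: 11688 × 0.945 = 11045
Group 5: 21924 × 0.936 = 20521
Group 6: 11045 × 0.918 + 31269 × 0.583 = 10139 + 18230 = 28369
Giving 4944 / 8722 / 10190 / 11045 / 20521 / 28369.

4944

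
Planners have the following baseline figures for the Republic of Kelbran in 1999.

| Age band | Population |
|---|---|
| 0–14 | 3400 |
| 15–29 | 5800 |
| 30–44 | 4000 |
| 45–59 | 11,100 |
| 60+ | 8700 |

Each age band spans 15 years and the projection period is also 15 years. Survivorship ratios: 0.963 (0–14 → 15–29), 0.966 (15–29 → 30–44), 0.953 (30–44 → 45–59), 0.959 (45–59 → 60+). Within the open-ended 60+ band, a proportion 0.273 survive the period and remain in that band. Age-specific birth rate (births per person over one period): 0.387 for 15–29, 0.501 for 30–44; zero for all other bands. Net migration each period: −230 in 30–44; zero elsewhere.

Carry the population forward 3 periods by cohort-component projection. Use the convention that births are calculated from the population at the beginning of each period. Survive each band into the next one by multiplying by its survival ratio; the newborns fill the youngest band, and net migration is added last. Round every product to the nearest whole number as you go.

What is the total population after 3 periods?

Let group 1 be 0–14 through group 5 = 60+.
Period 1.
Births: 5800 × 0.387 = 2245, 4000 × 0.501 = 2004 → 4249
Group 2: 3400 × 0.963 = 3274
Group 3: 5800 × 0.966 = 5603
Group 4: 4000 × 0.953 = 3812
Group 5: 11100 × 0.959 + 8700 × 0.273 = 10645 + 2375 = 13020
Net migration: Group 3 − 230 → 5373
Giving 4249 / 3274 / 5373 / 3812 / 13020.
Period 2.
Births: 3274 × 0.387 = 1267, 5373 × 0.501 = 2692 → 3959
Group 2: 4249 × 0.963 = 4092
Group 3: 3274 × 0.966 = 3163
Group 4: 5373 × 0.953 = 5120
Group 5: 3812 × 0.959 + 13020 × 0.273 = 3656 + 3554 = 7210
Net migration: Group 3 − 230 → 2933
Giving 3959 / 4092 / 2933 / 5120 / 7210.
Period 3.
Births: 4092 × 0.387 = 1584, 2933 × 0.501 = 1469 → 3053
Group 2: 3959 × 0.963 = 3813
Group 3: 4092 × 0.966 = 3953
Group 4: 2933 × 0.953 = 2795
Group 5: 5120 × 0.959 + 7210 × 0.273 = 4910 + 1968 = 6878
Net migration: Group 3 − 230 → 3723
Giving 3053 / 3813 / 3723 / 2795 / 6878.
Total after period 3: 3053 + 3813 + 3723 + 2795 + 6878 = 20262

20262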